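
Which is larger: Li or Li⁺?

Forming Li⁺ removes 1 electron from Li. Fewer electrons for the same nuclear charge means less shielding and a higher Z_eff on the remaining electrons, and for main-group metals the entire outer shell is lost.
A cation is smaller than its parent atom: Li⁺ < Li.

Li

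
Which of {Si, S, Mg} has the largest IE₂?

The second ionization energy removes an electron from the +1 ion. For each element: Si⁺ still has 3 valence electrons; S⁺ still has 5 valence electrons; Mg⁺ still has 1 valence electron.
All are still removing valence electrons, so compare the +1 ions as you would atoms: IE_2 generally rises across a period (higher Z_eff) and falls down a group (larger shell), subject to the usual subshell exceptions.
Valence configurations: Si⁺ [Ne]3s²3p¹, S⁺ [Ne]3s²3p³, Mg⁺ [Ne]3s¹.
Tabulated IE_2 (kJ/mol): Si 1577, S 2252, Mg 1451.
Overall IE_2 order: Mg < Si < S.

S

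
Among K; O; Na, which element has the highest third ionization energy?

Na

The third ionization energy removes an electron from the +2 ion. For each element: K²⁺ is already 1 electron into the core; O²⁺ still has 4 valence electrons; Na²⁺ is already 1 electron into the core.
Usually core removal costs more than valence removal, but here the competition is close: a tightly held n=2 valence electron can cost more to remove than an n=3 core electron, so the actual values have to decide it.
Approximate IE_3 values (kJ/mol): K 4420, O 5300, Na 6910.
Overall IE_3 order: K < O < Na.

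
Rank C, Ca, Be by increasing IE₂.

Ca, Be, C

IE_2 is the cost of taking one more electron from the +1 cation: C⁺ still has 3 valence electrons; Ca⁺ still has 1 valence electron; Be⁺ still has 1 valence electron.
All are still removing valence electrons, so compare the +1 ions as you would atoms: IE_2 generally rises across a period (higher Z_eff) and falls down a group (larger shell), subject to the usual subshell exceptions.
Valence configurations: C⁺ [He]2s²2p¹, Ca⁺ [Ar]4s¹, Be⁺ [He]2s¹.
Approximate IE_2 values (kJ/mol): C 2353, Ca 1145, Be 1757.
Overall IE_2 order: Ca < Be < C.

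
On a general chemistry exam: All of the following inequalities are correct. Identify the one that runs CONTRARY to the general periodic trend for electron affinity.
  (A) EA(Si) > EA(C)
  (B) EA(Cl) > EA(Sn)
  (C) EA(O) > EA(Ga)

(A)

The general trend: electron affinity increases across a period and decreases down a group.
(A) Si (period 3, group 14) vs C (period 2, group 14): the stated order contradicts the simple trend.
(B) Cl (period 3, group 17) vs Sn (period 5, group 14): the stated order agrees with the simple trend.
(C) O (period 2, group 16) vs Ga (period 4, group 13): the stated order agrees with the simple trend.
The exception is (A): Si's larger, more diffuse 3p orbitals accept an added electron slightly more readily than C's compact 2p.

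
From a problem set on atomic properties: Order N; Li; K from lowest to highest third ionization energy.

K, N, Li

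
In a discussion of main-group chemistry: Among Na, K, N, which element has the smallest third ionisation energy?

K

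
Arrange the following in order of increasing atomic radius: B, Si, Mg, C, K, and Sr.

C < B < Si < Mg < Sr < K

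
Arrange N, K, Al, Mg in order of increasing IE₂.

The second ionization energy removes an electron from the +1 ion. For each element: N⁺ still has 4 valence electrons; K⁺ is the bare [Ar] core; Al⁺ still has 2 valence electrons; Mg⁺ still has 1 valence electron.
Core electrons are held far more tightly than valence electrons, so K tops the IE_2 order.
Valence configurations: N⁺ [He]2s²2p², Al⁺ [Ne]3s², Mg⁺ [Ne]3s¹.
Approximate IE_2 values (kJ/mol): N 2856, K 3052, Al 1817, Mg 1451.
Putting it together, IE_2: Mg < Al < N < K.

Mg, Al, N, K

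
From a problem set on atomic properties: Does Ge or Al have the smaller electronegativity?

Al

Al is in period 3, group 13; Ge is in period 4, group 14.
EN rises left→right (higher Z_eff, smaller atoms) and falls top→bottom (larger, more shielded atoms).
A diagonal step moves right (one effect) and down (the opposite effect) at once.
Ge > Al: period and group pull opposite ways; the across-period shift dominates (2.01 vs 1.61).
Tabulated electronegativity (Pauling): Al 1.61, Ge 2.01.
So Al has the smaller electronegativity (Al < Ge).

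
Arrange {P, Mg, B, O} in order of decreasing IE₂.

O > B > P > Mg

IE_2 is the cost of taking one more electron from the +1 cation: P⁺ still has 4 valence electrons; Mg⁺ still has 1 valence electron; B⁺ still has 2 valence electrons; O⁺ still has 5 valence electrons.
All are still removing valence electrons, so compare the +1 ions as you would atoms: IE_2 generally rises across a period (higher Z_eff) and falls down a group (larger shell), subject to the usual subshell exceptions.
Valence configurations: P⁺ [Ne]3s²3p², Mg⁺ [Ne]3s¹, B⁺ [He]2s², O⁺ [He]2s²2p³.
Approximate IE_2 values (kJ/mol): P 1907, Mg 1451, B 2427, O 3388.
Overall IE_2 order: Mg < P < B < O.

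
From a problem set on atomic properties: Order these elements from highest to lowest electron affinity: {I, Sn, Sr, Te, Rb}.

Rb is in period 5, group 1; Sr is in period 5, group 2; Sn is in period 5, group 14; Te is in period 5, group 16; I is in period 5, group 17.
Electron affinity generally becomes more exothermic across a period toward the halogens and less exothermic down a group.
All lie in period 5; the across-period trend (electron affinity increases left to right) applies, with the exception below.
Note the exception: Rb has a higher electron affinity than Sr, contrary to the simple trend — adding an electron to Sr (ns²) has to open a new, higher-energy np subshell, which is unfavourable.
Approximate values (kJ/mol): Rb 47, Sr 5, Sn 107, Te 190, I 295.
So from highest to lowest: I > Te > Sn > Rb > Sr.

I, Te, Sn, Rb, Sr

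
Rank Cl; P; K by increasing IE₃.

IE_3 is the cost of taking one more electron from the +2 cation: Cl²⁺ still has 5 valence electrons; P²⁺ still has 3 valence electrons; K²⁺ is already 1 electron into the core.
Pulling an electron out of a noble-gas core costs far more than removing a remaining valence electron, so K sits at the high end of IE_3.
Valence configurations: Cl²⁺ [Ne]3s²3p³, P²⁺ [Ne]3s²3p¹.
Approximate IE_3 values (kJ/mol): Cl 3822, P 2914, K 4420.
Putting it together, IE_3: P < Cl < K.

P, Cl, K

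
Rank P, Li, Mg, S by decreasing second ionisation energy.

Li > S > P > Mg

Consider each +1 ion: P⁺ still has 4 valence electrons; Li⁺ is the bare [He] core; Mg⁺ still has 1 valence electron; S⁺ still has 5 valence electrons.
Pulling an electron out of a noble-gas core costs far more than removing a remaining valence electron, so Li sits at the high end of IE_2.
Valence configurations: P⁺ [Ne]3s²3p², Mg⁺ [Ne]3s¹, S⁺ [Ne]3s²3p³.
Tabulated IE_2 (kJ/mol): P 1907, Li 7298, Mg 1451, S 2252.
Putting it together, IE_2: Mg < P < S < Li.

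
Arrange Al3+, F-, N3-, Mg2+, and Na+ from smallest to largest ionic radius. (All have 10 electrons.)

Al3+ < Mg2+ < Na+ < F- < N3-

All of these have 10 electrons, so size is governed by nuclear charge alone: the more protons, the stronger the pull on the same electron cloud, and the smaller the ion.
Nuclear charges: Al3+ (Z=13), Mg2+ (Z=12), Na+ (Z=11), F- (Z=9), N3- (Z=7).
Smallest to largest: Al3+ < Mg2+ < Na+ < F- < N3-.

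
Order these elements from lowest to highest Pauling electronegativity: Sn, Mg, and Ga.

Atoms toward the upper right of the periodic table pull bonding electrons most strongly.
These sit on a diagonal, where the across-period and down-group effects partly cancel.
Ga > Mg: the two effects oppose for this pair; the across-period effect wins (1.81 vs 1.31).
Sn > Ga: period and group pull opposite ways; the across-period shift dominates (1.96 vs 1.81).
For reference (Pauling): Mg 1.31, Ga 1.81, Sn 1.96.
So from lowest to highest: Mg < Ga < Sn.

Mg, Ga, Sn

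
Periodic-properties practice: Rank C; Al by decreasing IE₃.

C, Al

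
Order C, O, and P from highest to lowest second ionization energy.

After 1 electron has been removed, what remains? C⁺ still has 3 valence electrons; O⁺ still has 5 valence electrons; P⁺ still has 4 valence electrons.
All are still removing valence electrons, so compare the +1 ions as you would atoms: IE_2 generally rises across a period (higher Z_eff) and falls down a group (larger shell), subject to the usual subshell exceptions.
Valence configurations: C⁺ [He]2s²2p¹, O⁺ [He]2s²2p³, P⁺ [Ne]3s²3p².
The numbers (kJ/mol): C 2353, O 3388, P 1907.
So the second ionization energies run P < C < O.

O > C > P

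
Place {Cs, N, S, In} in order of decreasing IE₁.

N > S > In > Cs

Across a period the outer electron is held more tightly (higher IE₁); down a group it sits in a higher shell, more shielded, and comes off more easily.
These span different periods and groups, so the two trends combine.
In > Cs: relative to Cs, both the across-period and down-group shifts push In's first ionization energy up.
S > In: both effects reinforce here, so S is clearly the higher of the two.
N > S: period and group pull opposite ways; the down-group shift dominates (1402 vs 1000 kJ/mol).
Approximate values (kJ/mol): N 1402, S 1000, In 558, Cs 376.
So from highest to lowest: N > S > In > Cs.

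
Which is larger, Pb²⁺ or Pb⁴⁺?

Pb²⁺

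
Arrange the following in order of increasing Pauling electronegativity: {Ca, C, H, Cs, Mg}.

H is in period 1, group 1; C is in period 2, group 14; Mg is in period 3, group 2; Ca is in period 4, group 2; Cs is in period 6, group 1.
EN rises left→right (higher Z_eff, smaller atoms) and falls top→bottom (larger, more shielded atoms).
Neither a single period nor a single group — weigh both effects.
Ca > Cs: relative to Cs, both the across-period and down-group shifts push Ca's electronegativity up.
Mg > Ca: they share group 2; the group trend gives Mg the larger value.
H > Mg: period and group pull opposite ways; the down-group shift dominates (2.20 vs 1.31).
C > H: period and group pull opposite ways; the across-period shift dominates (2.55 vs 2.20).
Approximate values (Pauling): H 2.20, C 2.55, Mg 1.31, Ca 1.00, Cs 0.79.
So from lowest to highest: Cs < Ca < Mg < H < C.

Cs, Ca, Mg, H, C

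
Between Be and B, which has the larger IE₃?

Be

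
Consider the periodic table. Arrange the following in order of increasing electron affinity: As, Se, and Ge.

Ge is in period 4, group 14; As is in period 4, group 15; Se is in period 4, group 16.
EA tends to increase across a period and decrease down a group, though the pattern is less regular than for IE or radius.
All lie in period 4; the across-period trend (electron affinity increases left to right) applies, with the exception below.
Note the exception: Ge has a higher electron affinity than As, contrary to the simple trend — adding an electron to As's half-filled 4p³ is unfavourable, so Ge (4p²) has the more exothermic EA.
Approximate values (kJ/mol): Ge 119, As 78, Se 195.
So from lowest to highest: As < Ge < Se.

As, Ge, Se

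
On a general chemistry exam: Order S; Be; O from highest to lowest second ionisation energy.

O > S > Be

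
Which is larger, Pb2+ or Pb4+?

Pb2+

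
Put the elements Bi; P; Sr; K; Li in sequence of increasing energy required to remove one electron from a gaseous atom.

Li is in period 2, group 1; P is in period 3, group 15; K is in period 4, group 1; Sr is in period 5, group 2; Bi is in period 6, group 15.
Across a period the outer electron is held more tightly (higher IE₁); down a group it sits in a higher shell, more shielded, and comes off more easily.
Here both period and group differ, so the two effects have to be weighed against each other.
Li > K: Li sits above K in group 1, so the down-group effect alone puts Li higher.
Sr > Li: the two effects oppose for this pair; the across-period effect wins (550 vs 520 kJ/mol).
Bi > Sr: period and group pull opposite ways; the across-period shift dominates (703 vs 550 kJ/mol).
P > Bi: P sits above Bi in group 15, so the down-group effect alone puts P higher.
Tabulated first ionization energy (kJ/mol): Li 520, P 1012, K 419, Sr 550, Bi 703.
So from lowest to highest: K < Li < Sr < Bi < P.

K < Li < Sr < Bi < P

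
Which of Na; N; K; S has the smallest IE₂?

S

Consider each +1 ion: Na⁺ is the bare [Ne] core; N⁺ still has 4 valence electrons; K⁺ is the bare [Ar] core; S⁺ still has 5 valence electrons.
Core electrons are held far more tightly than valence electrons, so K and Na top the IE_2 order.
Valence configurations: N⁺ [He]2s²2p², S⁺ [Ne]3s²3p³.
Tabulated IE_2 (kJ/mol): Na 4562, N 2856, K 3052, S 2252.
Putting it together, IE_2: S < N < K < Na.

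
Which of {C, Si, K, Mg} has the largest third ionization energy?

The third ionization energy removes an electron from the +2 ion. For each element: C²⁺ still has 2 valence electrons; Si²⁺ still has 2 valence electrons; K²⁺ is already 1 electron into the core; Mg²⁺ is the bare [Ne] core.
Usually core removal costs more than valence removal, but here the competition is close: a tightly held n=2 valence electron can cost more to remove than an n=3 core electron, so the actual values have to decide it.
Valence configurations: C²⁺ [He]2s², Si²⁺ [Ne]3s².
Tabulated IE_3 (kJ/mol): C 4620, Si 3232, K 4420, Mg 7733.
Overall IE_3 order: Si < K < C < Mg.

Mg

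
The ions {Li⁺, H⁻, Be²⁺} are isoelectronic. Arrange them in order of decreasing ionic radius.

All of these have 2 electrons, so size is governed by nuclear charge alone: the more protons, the stronger the pull on the same electron cloud, and the smaller the ion.
Nuclear charges: Be²⁺ (Z=4), Li⁺ (Z=3), H⁻ (Z=1).
Largest to smallest: H⁻ > Li⁺ > Be²⁺.

H⁻ > Li⁺ > Be²⁺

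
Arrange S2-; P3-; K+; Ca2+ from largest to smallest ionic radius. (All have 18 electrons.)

P3- > S2- > K+ > Ca2+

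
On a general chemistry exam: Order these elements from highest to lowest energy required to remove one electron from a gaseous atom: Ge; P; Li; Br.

Br > P > Ge > Li

Across a period the outer electron is held more tightly (higher IE₁); down a group it sits in a higher shell, more shielded, and comes off more easily.
Neither a single period nor a single group — weigh both effects.
Ge > Li: period and group pull opposite ways; the across-period shift dominates (762 vs 520 kJ/mol).
P > Ge: both effects reinforce here, so P is clearly the higher of the two.
Br > P: the two effects oppose for this pair; the across-period effect wins (1140 vs 1012 kJ/mol).
Tabulated first ionization energy (kJ/mol): Li 520, P 1012, Ge 762, Br 1140.
So from highest to lowest: Br > P > Ge > Li.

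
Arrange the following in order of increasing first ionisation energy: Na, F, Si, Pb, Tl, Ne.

Na < Tl < Pb < Si < F < Ne

F is in period 2, group 17; Ne is in period 2, group 18; Na is in period 3, group 1; Si is in period 3, group 14; Tl is in period 6, group 13; Pb is in period 6, group 14.
Removing the outermost electron gets harder across a period and easier down a group.
Here both period and group differ, so the two effects have to be weighed against each other.
Tl > Na: period and group pull opposite ways; the across-period shift dominates (589 vs 496 kJ/mol).
Pb > Tl: both are in period 6; the period trend gives Pb the larger value.
Si > Pb: Si sits above Pb in group 14, so the down-group effect alone puts Si higher.
F > Si: both effects reinforce here, so F is clearly the higher of the two.
Ne > F: Ne lies to the right of F in period 2, so the across-period effect alone puts Ne higher.
Tabulated first ionization energy (kJ/mol): F 1681, Ne 2081, Na 496, Si 786, Tl 589, Pb 716.
So from lowest to highest: Na < Tl < Pb < Si < F < Ne.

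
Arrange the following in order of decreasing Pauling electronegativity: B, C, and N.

N > C > B

B is in period 2, group 13; C is in period 2, group 14; N is in period 2, group 15.
EN rises left→right (higher Z_eff, smaller atoms) and falls top→bottom (larger, more shielded atoms).
All lie in period 2, so electronegativity increases left to right.
So from highest to lowest: N > C > B.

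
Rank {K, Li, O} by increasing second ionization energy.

K < O < Li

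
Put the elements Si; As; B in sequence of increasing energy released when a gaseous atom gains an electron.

B is in period 2, group 13; Si is in period 3, group 14; As is in period 4, group 15.
Electron affinity generally becomes more exothermic across a period toward the halogens and less exothermic down a group.
These sit on a diagonal, where the across-period and down-group effects partly cancel.
As > B: period and group pull opposite ways; the across-period shift dominates (78 vs 27 kJ/mol).
Si > As: the two effects oppose for this pair; the down-group effect wins (134 vs 78 kJ/mol).
For reference (kJ/mol): B 27, Si 134, As 78.
So from lowest to highest: B < As < Si.

B < As < Si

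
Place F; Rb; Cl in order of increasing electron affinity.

Rb, F, Cl

F is in period 2, group 17; Cl is in period 3, group 17; Rb is in period 5, group 1.
Atoms with high Z_eff and room in the valence shell (especially the halogens) have the most exothermic electron affinities.
Here both period and group differ, so the two effects have to be weighed against each other.
F > Rb: both effects reinforce here, so F is clearly the higher of the two.
Cl > F: this pair runs against the simple trend — see the exception note.
Note the exception: Cl has a higher electron affinity than F, contrary to the simple trend — F's small 2p subshell makes the incoming electron feel strong e⁻–e⁻ repulsion, so Cl actually releases more energy on gaining an electron.
Tabulated electron affinity (kJ/mol): F 328, Cl 349, Rb 47.
So from lowest to highest: Rb < F < Cl.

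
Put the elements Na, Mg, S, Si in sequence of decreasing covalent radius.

Na, Mg, Si, S

Across a period the added protons contract the valence shell; down a group each new principal shell makes the atom larger.
All lie in period 3, so atomic radius increases right to left.
So from largest to smallest: Na > Mg > Si > S.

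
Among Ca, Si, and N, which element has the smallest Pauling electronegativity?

Ca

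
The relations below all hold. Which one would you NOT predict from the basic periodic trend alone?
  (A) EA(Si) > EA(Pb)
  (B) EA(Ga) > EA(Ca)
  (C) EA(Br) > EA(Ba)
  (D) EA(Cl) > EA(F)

(D)

The general trend: electron affinity increases across a period and decreases down a group.
(A) Si (period 3, group 14) vs Pb (period 6, group 14): the stated order agrees with the simple trend.
(B) Ga (period 4, group 13) vs Ca (period 4, group 2): the stated order agrees with the simple trend.
(C) Br (period 4, group 17) vs Ba (period 6, group 2): the stated order agrees with the simple trend.
(D) Cl (period 3, group 17) vs F (period 2, group 17): the stated order contradicts the simple trend.
The exception is (D): F's small 2p subshell makes the incoming electron feel strong e⁻–e⁻ repulsion, so Cl actually releases more energy on gaining an electron.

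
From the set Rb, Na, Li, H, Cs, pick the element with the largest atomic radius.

Cs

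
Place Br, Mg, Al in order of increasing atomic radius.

Mg is in period 3, group 2; Al is in period 3, group 13; Br is in period 4, group 17.
Moving right in a period, electrons are added to the same shell under a stronger nuclear pull, so atoms get smaller; moving down, a new shell is opened and atoms get larger.
Neither a single period nor a single group — weigh both effects.
Al > Br: period and group pull opposite ways; the across-period shift dominates (126 vs 114 pm).
Mg > Al: both are in period 3; the period trend gives Mg the larger value.
Tabulated atomic radius (pm): Mg 139, Al 126, Br 114.
So from smallest to largest: Br < Al < Mg.

Br, Al, Mg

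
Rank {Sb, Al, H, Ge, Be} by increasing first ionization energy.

Al < Ge < Sb < Be < H

H is in period 1, group 1; Be is in period 2, group 2; Al is in period 3, group 13; Ge is in period 4, group 14; Sb is in period 5, group 15.
First ionization energy rises across a period (greater Z_eff holds electrons more tightly) and falls down a group (valence electrons are farther from the nucleus).
These sit on a diagonal, where the across-period and down-group effects partly cancel.
Ge > Al: period and group pull opposite ways; the across-period shift dominates (762 vs 578 kJ/mol).
Sb > Ge: the two effects oppose for this pair; the across-period effect wins (831 vs 762 kJ/mol).
Be > Sb: the two effects oppose for this pair; the down-group effect wins (900 vs 831 kJ/mol).
H > Be: period and group pull opposite ways; the down-group shift dominates (1312 vs 900 kJ/mol).
Tabulated first ionization energy (kJ/mol): H 1312, Be 900, Al 578, Ge 762, Sb 831.
So from lowest to highest: Al < Ge < Sb < Be < H.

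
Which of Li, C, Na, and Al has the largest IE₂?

IE_2 is the cost of taking one more electron from the +1 cation: Li⁺ is the bare [He] core; C⁺ still has 3 valence electrons; Na⁺ is the bare [Ne] core; Al⁺ still has 2 valence electrons.
Core electrons are held far more tightly than valence electrons, so Na and Li top the IE_2 order.
Valence configurations: C⁺ [He]2s²2p¹, Al⁺ [Ne]3s².
The numbers (kJ/mol): Li 7298, C 2353, Na 4562, Al 1817.
So the second ionization energies run Al < C < Na < Li.

Li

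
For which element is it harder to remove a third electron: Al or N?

The third ionization energy removes an electron from the +2 ion. For each element: Al²⁺ still has 1 valence electron; N²⁺ still has 3 valence electrons.
All are still removing valence electrons, so compare the +2 ions as you would atoms: IE_3 generally rises across a period (higher Z_eff) and falls down a group (larger shell), subject to the usual subshell exceptions.
Valence configurations: Al²⁺ [Ne]3s¹, N²⁺ [He]2s²2p¹.
Approximate IE_3 values (kJ/mol): Al 2745, N 4578.
Overall IE_3 order: Al < N.

N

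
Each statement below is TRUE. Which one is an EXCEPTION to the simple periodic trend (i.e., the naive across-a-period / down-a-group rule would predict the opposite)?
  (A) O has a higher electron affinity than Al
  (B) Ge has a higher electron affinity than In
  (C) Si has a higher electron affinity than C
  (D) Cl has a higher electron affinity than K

(C)

The general trend: electron affinity increases across a period and decreases down a group.
(A) O (period 2, group 16) vs Al (period 3, group 13): the stated order agrees with the simple trend.
(B) Ge (period 4, group 14) vs In (period 5, group 13): the stated order agrees with the simple trend.
(C) Si (period 3, group 14) vs C (period 2, group 14): the stated order contradicts the simple trend.
(D) Cl (period 3, group 17) vs K (period 4, group 1): the stated order agrees with the simple trend.
The exception is (C): Si's larger, more diffuse 3p orbitals accept an added electron slightly more readily than C's compact 2p.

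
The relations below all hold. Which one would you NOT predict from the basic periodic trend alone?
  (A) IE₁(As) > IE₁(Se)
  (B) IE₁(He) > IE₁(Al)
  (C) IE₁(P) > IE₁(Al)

(A)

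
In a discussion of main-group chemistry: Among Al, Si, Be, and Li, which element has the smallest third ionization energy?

Al

Consider each +2 ion: Al²⁺ still has 1 valence electron; Si²⁺ still has 2 valence electrons; Be²⁺ is the bare [He] core; Li²⁺ is already 1 electron into the core.
Pulling an electron out of a noble-gas core costs far more than removing a remaining valence electron, so Li and Be sit at the high end of IE_3.
Valence configurations: Al²⁺ [Ne]3s¹, Si²⁺ [Ne]3s².
The numbers (kJ/mol): Al 2745, Si 3232, Be 14849, Li 11815.
Hence IE_3: Al < Si < Li < Be.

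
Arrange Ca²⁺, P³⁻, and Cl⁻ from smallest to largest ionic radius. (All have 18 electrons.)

Ca²⁺ < Cl⁻ < P³⁻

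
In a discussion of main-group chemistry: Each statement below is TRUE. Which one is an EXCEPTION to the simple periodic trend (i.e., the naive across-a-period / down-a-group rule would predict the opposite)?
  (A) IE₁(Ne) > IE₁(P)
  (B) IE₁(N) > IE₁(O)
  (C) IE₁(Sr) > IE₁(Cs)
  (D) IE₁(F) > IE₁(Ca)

The general trend: IE₁ increases across a period and decreases down a group.
(A) Ne (period 2, group 18) vs P (period 3, group 15): the stated order agrees with the simple trend.
(B) N (period 2, group 15) vs O (period 2, group 16): the stated order contradicts the simple trend.
(C) Sr (period 5, group 2) vs Cs (period 6, group 1): the stated order agrees with the simple trend.
(D) F (period 2, group 17) vs Ca (period 4, group 2): the stated order agrees with the simple trend.
The exception is (B): pairing an electron in O's 2p⁴ costs repulsion energy, so O ionizes more easily than half-filled N (2p³).

(B)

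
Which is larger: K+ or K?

K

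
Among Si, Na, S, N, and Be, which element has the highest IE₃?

Be

Consider each +2 ion: Si²⁺ still has 2 valence electrons; Na²⁺ is already 1 electron into the core; S²⁺ still has 4 valence electrons; N²⁺ still has 3 valence electrons; Be²⁺ is the bare [He] core.
Pulling an electron out of a noble-gas core costs far more than removing a remaining valence electron, so Na and Be sit at the high end of IE_3.
Valence configurations: Si²⁺ [Ne]3s², S²⁺ [Ne]3s²3p², N²⁺ [He]2s²2p¹.
Approximate IE_3 values (kJ/mol): Si 3232, Na 6910, S 3357, N 4578, Be 14849.
Overall IE_3 order: Si < S < N < Na < Be.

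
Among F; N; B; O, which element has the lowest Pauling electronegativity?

B

B is in period 2, group 13; N is in period 2, group 15; O is in period 2, group 16; F is in period 2, group 17.
Electronegativity increases across a period and decreases down a group, tracking effective nuclear charge and atomic size.
All lie in period 2, so electronegativity increases left to right.
The lowest Pauling electronegativity among these belongs to B.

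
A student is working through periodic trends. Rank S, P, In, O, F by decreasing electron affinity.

F, S, O, P, In

Atoms with high Z_eff and room in the valence shell (especially the halogens) have the most exothermic electron affinities.
These span different periods and groups, so the two trends combine.
P > In: relative to In, both the across-period and down-group shifts push P's electron affinity up.
O > P: both effects reinforce here, so O is clearly the higher of the two.
S > O: this pair runs against the simple trend — see the exception note.
F > S: relative to S, both the across-period and down-group shifts push F's electron affinity up.
Note the exception: S has a higher electron affinity than O, contrary to the simple trend — the compact 2p subshell of O repels the added electron more than S's larger 3p does.
Approximate values (kJ/mol): O 141, F 328, P 72, S 200, In 29.
So from highest to lowest: F > S > O > P > In.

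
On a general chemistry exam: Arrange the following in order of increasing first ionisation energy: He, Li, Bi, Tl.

He is in period 1, group 18; Li is in period 2, group 1; Tl is in period 6, group 13; Bi is in period 6, group 15.
Removing the outermost electron gets harder across a period and easier down a group.
Here both period and group differ, so the two effects have to be weighed against each other.
Tl > Li: the two effects oppose for this pair; the across-period effect wins (589 vs 520 kJ/mol).
Bi > Tl: Bi lies to the right of Tl in period 6, so the across-period effect alone puts Bi higher.
He > Bi: both effects reinforce here, so He is clearly the higher of the two.
Approximate values (kJ/mol): He 2372, Li 520, Tl 589, Bi 703.
So from lowest to highest: Li < Tl < Bi < He.

Li < Tl < Bi < He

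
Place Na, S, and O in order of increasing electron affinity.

Na, O, S

O is in period 2, group 16; Na is in period 3, group 1; S is in period 3, group 16.
Atoms with high Z_eff and room in the valence shell (especially the halogens) have the most exothermic electron affinities.
These span different periods and groups, so the two trends combine.
O > Na: relative to Na, both the across-period and down-group shifts push O's electron affinity up.
S > O: this pair runs against the simple trend — see the exception note.
Note the exception: S has a higher electron affinity than O, contrary to the simple trend — the compact 2p subshell of O repels the added electron more than S's larger 3p does.
For reference (kJ/mol): O 141, Na 53, S 200.
So from lowest to highest: Na < O < S.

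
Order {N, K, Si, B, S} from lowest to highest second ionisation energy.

Si, S, B, N, K

IE_2 is the cost of taking one more electron from the +1 cation: N⁺ still has 4 valence electrons; K⁺ is the bare [Ar] core; Si⁺ still has 3 valence electrons; B⁺ still has 2 valence electrons; S⁺ still has 5 valence electrons.
Pulling an electron out of a noble-gas core costs far more than removing a remaining valence electron, so K sits at the high end of IE_2.
Valence configurations: N⁺ [He]2s²2p², Si⁺ [Ne]3s²3p¹, B⁺ [He]2s², S⁺ [Ne]3s²3p³.
Approximate IE_2 values (kJ/mol): N 2856, K 3052, Si 1577, B 2427, S 2252.
So the second ionization energies run Si < S < B < N < K.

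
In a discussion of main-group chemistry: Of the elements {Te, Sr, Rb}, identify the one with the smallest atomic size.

Te

Across a period the added protons contract the valence shell; down a group each new principal shell makes the atom larger.
All lie in period 5, so atomic radius increases right to left.
The smallest atomic size among these belongs to Te.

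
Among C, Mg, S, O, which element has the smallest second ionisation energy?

IE_2 is the cost of taking one more electron from the +1 cation: C⁺ still has 3 valence electrons; Mg⁺ still has 1 valence electron; S⁺ still has 5 valence electrons; O⁺ still has 5 valence electrons.
All are still removing valence electrons, so compare the +1 ions as you would atoms: IE_2 generally rises across a period (higher Z_eff) and falls down a group (larger shell), subject to the usual subshell exceptions.
Valence configurations: C⁺ [He]2s²2p¹, Mg⁺ [Ne]3s¹, S⁺ [Ne]3s²3p³, O⁺ [He]2s²2p³.
Tabulated IE_2 (kJ/mol): C 2353, Mg 1451, S 2252, O 3388.
Putting it together, IE_2: Mg < S < C < O.

Mg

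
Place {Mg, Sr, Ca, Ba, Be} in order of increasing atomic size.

Be < Mg < Ca < Sr < Ba

Be is in period 2, group 2; Mg is in period 3, group 2; Ca is in period 4, group 2; Sr is in period 5, group 2; Ba is in period 6, group 2.
Atomic radius shrinks across a period as nuclear charge pulls the same shell inward, and grows down a group as new shells are added.
All are in group 2, so atomic radius increases down the group.
So from smallest to largest: Be < Mg < Ca < Sr < Ba.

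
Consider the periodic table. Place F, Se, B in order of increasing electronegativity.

B is in period 2, group 13; F is in period 2, group 17; Se is in period 4, group 16.
Atoms toward the upper right of the periodic table pull bonding electrons most strongly.
Neither a single period nor a single group — weigh both effects.
Se > B: period and group pull opposite ways; the across-period shift dominates (2.55 vs 2.04).
F > Se: relative to Se, both the across-period and down-group shifts push F's electronegativity up.
Tabulated electronegativity (Pauling): B 2.04, F 3.98, Se 2.55.
So from lowest to highest: B < Se < F.

B < Se < F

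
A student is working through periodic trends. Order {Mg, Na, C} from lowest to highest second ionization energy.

Mg < C < Na

IE_2 is the cost of taking one more electron from the +1 cation: Mg⁺ still has 1 valence electron; Na⁺ is the bare [Ne] core; C⁺ still has 3 valence electrons.
Breaking into a closed-shell core is much more expensive than removing a leftover valence electron — Na has the largest IE_2 here.
Valence configurations: Mg⁺ [Ne]3s¹, C⁺ [He]2s²2p¹.
Tabulated IE_2 (kJ/mol): Mg 1451, Na 4562, C 2353.
Overall IE_2 order: Mg < C < Na.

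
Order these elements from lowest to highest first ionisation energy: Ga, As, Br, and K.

K, Ga, As, Br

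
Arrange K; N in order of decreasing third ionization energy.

After 2 electrons have been removed, what remains? K²⁺ is already 1 electron into the core; N²⁺ still has 3 valence electrons.
Usually core removal costs more than valence removal, but here the competition is close: a tightly held n=2 valence electron can cost more to remove than an n=3 core electron, so the actual values have to decide it.
The numbers (kJ/mol): K 4420, N 4578.
Putting it together, IE_3: K < N.

N, K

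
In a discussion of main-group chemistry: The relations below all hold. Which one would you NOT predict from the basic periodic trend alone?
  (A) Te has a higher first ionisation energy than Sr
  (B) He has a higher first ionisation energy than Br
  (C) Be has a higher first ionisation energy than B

(C)

The general trend: first ionisation energy increases across a period and decreases down a group.
(A) Te (period 5, group 16) vs Sr (period 5, group 2): the stated order agrees with the simple trend.
(B) He (period 1, group 18) vs Br (period 4, group 17): the stated order agrees with the simple trend.
(C) Be (period 2, group 2) vs B (period 2, group 13): the stated order contradicts the simple trend.
The exception is (C): removing B's lone 2p electron is easier than breaking Be's filled 2s².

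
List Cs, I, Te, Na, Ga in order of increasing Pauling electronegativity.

Na is in period 3, group 1; Ga is in period 4, group 13; Te is in period 5, group 16; I is in period 5, group 17; Cs is in period 6, group 1.
Atoms toward the upper right of the periodic table pull bonding electrons most strongly.
Neither a single period nor a single group — weigh both effects.
Na > Cs: they share group 1; the group trend gives Na the larger value.
Ga > Na: period and group pull opposite ways; the across-period shift dominates (1.81 vs 0.93).
Te > Ga: the two effects oppose for this pair; the across-period effect wins (2.10 vs 1.81).
I > Te: both are in period 5; the period trend gives I the larger value.
Tabulated electronegativity (Pauling): Na 0.93, Ga 1.81, Te 2.10, I 2.66, Cs 0.79.
So from lowest to highest: Cs < Na < Ga < Te < I.

Cs < Na < Ga < Te < I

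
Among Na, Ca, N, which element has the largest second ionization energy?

Na

After 1 electron has been removed, what remains? Na⁺ is the bare [Ne] core; Ca⁺ still has 1 valence electron; N⁺ still has 4 valence electrons.
Pulling an electron out of a noble-gas core costs far more than removing a remaining valence electron, so Na sits at the high end of IE_2.
Valence configurations: Ca⁺ [Ar]4s¹, N⁺ [He]2s²2p².
Approximate IE_2 values (kJ/mol): Na 4562, Ca 1145, N 2856.
Overall IE_2 order: Ca < N < Na.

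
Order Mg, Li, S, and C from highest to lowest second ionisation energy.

Li > C > S > Mg

IE_2 is the cost of taking one more electron from the +1 cation: Mg⁺ still has 1 valence electron; Li⁺ is the bare [He] core; S⁺ still has 5 valence electrons; C⁺ still has 3 valence electrons.
Breaking into a closed-shell core is much more expensive than removing a leftover valence electron — Li has the largest IE_2 here.
Valence configurations: Mg⁺ [Ne]3s¹, S⁺ [Ne]3s²3p³, C⁺ [He]2s²2p¹.
Tabulated IE_2 (kJ/mol): Mg 1451, Li 7298, S 2252, C 2353.
Hence IE_2: Mg < S < C < Li.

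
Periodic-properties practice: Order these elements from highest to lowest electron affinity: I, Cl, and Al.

Cl > I > Al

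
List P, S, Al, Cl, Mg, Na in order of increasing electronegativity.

Na is in period 3, group 1; Mg is in period 3, group 2; Al is in period 3, group 13; P is in period 3, group 15; S is in period 3, group 16; Cl is in period 3, group 17.
EN rises left→right (higher Z_eff, smaller atoms) and falls top→bottom (larger, more shielded atoms).
All lie in period 3, so electronegativity increases left to right.
So from lowest to highest: Na < Mg < Al < P < S < Cl.

Na, Mg, Al, P, S, Cl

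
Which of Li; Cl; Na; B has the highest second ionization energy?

Consider each +1 ion: Li⁺ is the bare [He] core; Cl⁺ still has 6 valence electrons; Na⁺ is the bare [Ne] core; B⁺ still has 2 valence electrons.
Breaking into a closed-shell core is much more expensive than removing a leftover valence electron — Na and Li have the largest IE_2 here.
Valence configurations: Cl⁺ [Ne]3s²3p⁴, B⁺ [He]2s².
Tabulated IE_2 (kJ/mol): Li 7298, Cl 2298, Na 4562, B 2427.
So the second ionization energies run Cl < B < Na < Li.

Li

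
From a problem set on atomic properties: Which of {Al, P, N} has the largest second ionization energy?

The second ionization energy removes an electron from the +1 ion. For each element: Al⁺ still has 2 valence electrons; P⁺ still has 4 valence electrons; N⁺ still has 4 valence electrons.
All are still removing valence electrons, so compare the +1 ions as you would atoms: IE_2 generally rises across a period (higher Z_eff) and falls down a group (larger shell), subject to the usual subshell exceptions.
Valence configurations: Al⁺ [Ne]3s², P⁺ [Ne]3s²3p², N⁺ [He]2s²2p².
The numbers (kJ/mol): Al 1817, P 1907, N 2856.
Putting it together, IE_2: Al < P < N.

N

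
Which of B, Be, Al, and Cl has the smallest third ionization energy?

Al

The third ionization energy removes an electron from the +2 ion. For each element: B²⁺ still has 1 valence electron; Be²⁺ is the bare [He] core; Al²⁺ still has 1 valence electron; Cl²⁺ still has 5 valence electrons.
Breaking into a closed-shell core is much more expensive than removing a leftover valence electron — Be has the largest IE_3 here.
Valence configurations: B²⁺ [He]2s¹, Al²⁺ [Ne]3s¹, Cl²⁺ [Ne]3s²3p³.
The numbers (kJ/mol): B 3660, Be 14849, Al 2745, Cl 3822.
Hence IE_3: Al < B < Cl < Be.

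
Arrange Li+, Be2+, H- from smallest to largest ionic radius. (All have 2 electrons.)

All of these have 2 electrons, so size is governed by nuclear charge alone: the more protons, the stronger the pull on the same electron cloud, and the smaller the ion.
Nuclear charges: Be2+ (Z=4), Li+ (Z=3), H- (Z=1).
Smallest to largest: Be2+ < Li+ < H-.

Be2+ < Li+ < H-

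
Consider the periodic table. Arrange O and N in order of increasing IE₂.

N, O

IE_2 is the cost of taking one more electron from the +1 cation: O⁺ still has 5 valence electrons; N⁺ still has 4 valence electrons.
All are still removing valence electrons, so compare the +1 ions as you would atoms: IE_2 generally rises across a period (higher Z_eff) and falls down a group (larger shell), subject to the usual subshell exceptions.
Valence configurations: O⁺ [He]2s²2p³, N⁺ [He]2s²2p².
Approximate IE_2 values (kJ/mol): O 3388, N 2856.
Overall IE_2 order: N < O.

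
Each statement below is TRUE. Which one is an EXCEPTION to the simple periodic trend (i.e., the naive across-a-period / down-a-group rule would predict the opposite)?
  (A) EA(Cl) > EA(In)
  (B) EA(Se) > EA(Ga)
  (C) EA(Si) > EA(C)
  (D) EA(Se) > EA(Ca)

(C)

The general trend: electron affinity increases across a period and decreases down a group.
(A) Cl (period 3, group 17) vs In (period 5, group 13): the stated order agrees with the simple trend.
(B) Se (period 4, group 16) vs Ga (period 4, group 13): the stated order agrees with the simple trend.
(C) Si (period 3, group 14) vs C (period 2, group 14): the stated order contradicts the simple trend.
(D) Se (period 4, group 16) vs Ca (period 4, group 2): the stated order agrees with the simple trend.
The exception is (C): Si's larger, more diffuse 3p orbitals accept an added electron slightly more readily than C's compact 2p.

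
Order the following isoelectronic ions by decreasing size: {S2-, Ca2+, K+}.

S2-, K+, Ca2+

All of these have 18 electrons, so size is governed by nuclear charge alone: the more protons, the stronger the pull on the same electron cloud, and the smaller the ion.
Nuclear charges: Ca2+ (Z=20), K+ (Z=19), S2- (Z=16).
Largest to smallest: S2- > K+ > Ca2+.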